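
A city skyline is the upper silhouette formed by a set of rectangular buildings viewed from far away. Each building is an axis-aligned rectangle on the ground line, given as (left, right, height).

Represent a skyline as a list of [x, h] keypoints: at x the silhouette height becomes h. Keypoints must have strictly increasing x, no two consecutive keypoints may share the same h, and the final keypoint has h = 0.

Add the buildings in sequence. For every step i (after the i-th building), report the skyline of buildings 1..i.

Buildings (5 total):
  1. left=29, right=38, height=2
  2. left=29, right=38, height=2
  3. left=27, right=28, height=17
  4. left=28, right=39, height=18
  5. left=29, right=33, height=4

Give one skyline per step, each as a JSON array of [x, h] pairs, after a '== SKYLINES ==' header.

== SKYLINES ==
[[29,2],[38,0]]
[[29,2],[38,0]]
[[27,17],[28,0],[29,2],[38,0]]
[[27,17],[28,18],[39,0]]
[[27,17],[28,18],[39,0]]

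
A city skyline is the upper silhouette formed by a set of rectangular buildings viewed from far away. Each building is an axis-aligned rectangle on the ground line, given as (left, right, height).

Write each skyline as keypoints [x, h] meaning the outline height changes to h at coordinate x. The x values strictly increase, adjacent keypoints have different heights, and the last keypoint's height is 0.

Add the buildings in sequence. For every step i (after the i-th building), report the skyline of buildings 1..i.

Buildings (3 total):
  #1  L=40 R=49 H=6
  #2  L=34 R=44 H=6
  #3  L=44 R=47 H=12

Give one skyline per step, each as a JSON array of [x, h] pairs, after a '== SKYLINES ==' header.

== SKYLINES ==
[[40,6],[49,0]]
[[34,6],[49,0]]
[[34,6],[44,12],[47,6],[49,0]]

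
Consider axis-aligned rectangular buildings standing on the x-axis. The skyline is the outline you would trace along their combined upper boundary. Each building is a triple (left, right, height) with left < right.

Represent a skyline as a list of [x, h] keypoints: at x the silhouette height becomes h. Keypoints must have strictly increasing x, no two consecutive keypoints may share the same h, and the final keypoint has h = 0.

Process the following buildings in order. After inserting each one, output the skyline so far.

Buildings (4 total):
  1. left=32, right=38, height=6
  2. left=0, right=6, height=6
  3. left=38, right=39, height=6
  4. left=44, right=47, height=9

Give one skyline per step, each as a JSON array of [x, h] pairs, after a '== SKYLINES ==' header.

== SKYLINES ==
[[32,6],[38,0]]
[[0,6],[6,0],[32,6],[38,0]]
[[0,6],[6,0],[32,6],[39,0]]
[[0,6],[6,0],[32,6],[39,0],[44,9],[47,0]]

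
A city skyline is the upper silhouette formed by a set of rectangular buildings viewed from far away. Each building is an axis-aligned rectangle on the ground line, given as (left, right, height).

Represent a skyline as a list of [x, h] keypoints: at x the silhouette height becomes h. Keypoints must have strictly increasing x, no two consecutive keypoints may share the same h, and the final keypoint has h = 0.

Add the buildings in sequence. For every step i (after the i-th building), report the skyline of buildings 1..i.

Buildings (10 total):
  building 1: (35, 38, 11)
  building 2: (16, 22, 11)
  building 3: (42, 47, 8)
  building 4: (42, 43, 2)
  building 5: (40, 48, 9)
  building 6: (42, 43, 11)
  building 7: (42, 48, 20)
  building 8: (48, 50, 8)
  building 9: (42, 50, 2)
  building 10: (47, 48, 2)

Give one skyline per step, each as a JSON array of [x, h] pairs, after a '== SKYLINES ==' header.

== SKYLINES ==
[[35,11],[38,0]]
[[16,11],[22,0],[35,11],[38,0]]
[[16,11],[22,0],[35,11],[38,0],[42,8],[47,0]]
[[16,11],[22,0],[35,11],[38,0],[42,8],[47,0]]
[[16,11],[22,0],[35,11],[38,0],[40,9],[48,0]]
[[16,11],[22,0],[35,11],[38,0],[40,9],[42,11],[43,9],[48,0]]
[[16,11],[22,0],[35,11],[38,0],[40,9],[42,20],[48,0]]
[[16,11],[22,0],[35,11],[38,0],[40,9],[42,20],[48,8],[50,0]]
[[16,11],[22,0],[35,11],[38,0],[40,9],[42,20],[48,8],[50,0]]
[[16,11],[22,0],[35,11],[38,0],[40,9],[42,20],[48,8],[50,0]]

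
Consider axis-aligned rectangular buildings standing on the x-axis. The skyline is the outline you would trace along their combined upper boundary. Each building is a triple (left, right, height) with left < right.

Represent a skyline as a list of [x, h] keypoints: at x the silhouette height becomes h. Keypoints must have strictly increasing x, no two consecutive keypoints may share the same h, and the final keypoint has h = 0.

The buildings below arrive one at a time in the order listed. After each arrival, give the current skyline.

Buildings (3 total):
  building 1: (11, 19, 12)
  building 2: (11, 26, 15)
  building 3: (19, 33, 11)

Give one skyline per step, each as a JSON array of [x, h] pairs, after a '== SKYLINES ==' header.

== SKYLINES ==
[[11,12],[19,0]]
[[11,15],[26,0]]
[[11,15],[26,11],[33,0]]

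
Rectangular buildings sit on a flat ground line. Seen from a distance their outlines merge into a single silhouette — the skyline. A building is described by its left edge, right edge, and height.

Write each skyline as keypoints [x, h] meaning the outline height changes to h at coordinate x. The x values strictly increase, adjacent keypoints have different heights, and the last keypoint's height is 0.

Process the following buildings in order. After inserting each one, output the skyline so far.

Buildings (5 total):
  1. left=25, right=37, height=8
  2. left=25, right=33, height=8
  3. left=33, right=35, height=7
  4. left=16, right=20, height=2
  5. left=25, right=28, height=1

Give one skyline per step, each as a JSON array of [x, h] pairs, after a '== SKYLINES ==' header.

== SKYLINES ==
[[25,8],[37,0]]
[[25,8],[37,0]]
[[25,8],[37,0]]
[[16,2],[20,0],[25,8],[37,0]]
[[16,2],[20,0],[25,8],[37,0]]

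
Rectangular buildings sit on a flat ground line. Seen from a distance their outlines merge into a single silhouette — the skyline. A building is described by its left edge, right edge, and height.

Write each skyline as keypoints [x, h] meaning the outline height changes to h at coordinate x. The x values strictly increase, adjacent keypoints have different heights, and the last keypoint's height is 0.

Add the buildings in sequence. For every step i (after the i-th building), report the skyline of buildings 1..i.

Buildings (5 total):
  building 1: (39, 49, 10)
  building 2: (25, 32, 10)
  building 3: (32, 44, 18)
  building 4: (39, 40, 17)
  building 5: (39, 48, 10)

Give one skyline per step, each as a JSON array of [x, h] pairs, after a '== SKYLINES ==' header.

== SKYLINES ==
[[39,10],[49,0]]
[[25,10],[32,0],[39,10],[49,0]]
[[25,10],[32,18],[44,10],[49,0]]
[[25,10],[32,18],[44,10],[49,0]]
[[25,10],[32,18],[44,10],[49,0]]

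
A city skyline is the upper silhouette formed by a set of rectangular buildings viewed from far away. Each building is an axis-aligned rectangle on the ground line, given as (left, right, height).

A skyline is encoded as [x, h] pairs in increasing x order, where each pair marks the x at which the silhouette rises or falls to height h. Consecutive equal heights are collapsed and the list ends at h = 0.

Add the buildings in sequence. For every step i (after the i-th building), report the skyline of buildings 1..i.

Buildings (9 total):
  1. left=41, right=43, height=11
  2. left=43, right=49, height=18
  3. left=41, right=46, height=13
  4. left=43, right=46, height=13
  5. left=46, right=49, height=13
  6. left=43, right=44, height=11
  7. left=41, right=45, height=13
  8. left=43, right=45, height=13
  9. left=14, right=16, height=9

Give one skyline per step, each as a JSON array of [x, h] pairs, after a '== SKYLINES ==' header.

== SKYLINES ==
[[41,11],[43,0]]
[[41,11],[43,18],[49,0]]
[[41,13],[43,18],[49,0]]
[[41,13],[43,18],[49,0]]
[[41,13],[43,18],[49,0]]
[[41,13],[43,18],[49,0]]
[[41,13],[43,18],[49,0]]
[[41,13],[43,18],[49,0]]
[[14,9],[16,0],[41,13],[43,18],[49,0]]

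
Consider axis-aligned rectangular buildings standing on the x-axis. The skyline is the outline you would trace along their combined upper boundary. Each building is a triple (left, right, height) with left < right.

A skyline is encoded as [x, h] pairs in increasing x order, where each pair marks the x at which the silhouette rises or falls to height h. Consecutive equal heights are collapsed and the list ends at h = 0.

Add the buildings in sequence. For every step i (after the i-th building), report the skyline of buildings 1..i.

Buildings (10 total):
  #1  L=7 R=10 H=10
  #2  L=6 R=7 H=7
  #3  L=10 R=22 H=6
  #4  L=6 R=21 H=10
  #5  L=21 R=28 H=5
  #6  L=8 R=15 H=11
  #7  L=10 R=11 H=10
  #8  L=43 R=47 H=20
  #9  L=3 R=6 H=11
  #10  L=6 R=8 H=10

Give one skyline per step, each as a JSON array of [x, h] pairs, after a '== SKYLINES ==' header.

== SKYLINES ==
[[7,10],[10,0]]
[[6,7],[7,10],[10,0]]
[[6,7],[7,10],[10,6],[22,0]]
[[6,10],[21,6],[22,0]]
[[6,10],[21,6],[22,5],[28,0]]
[[6,10],[8,11],[15,10],[21,6],[22,5],[28,0]]
[[6,10],[8,11],[15,10],[21,6],[22,5],[28,0]]
[[6,10],[8,11],[15,10],[21,6],[22,5],[28,0],[43,20],[47,0]]
[[3,11],[6,10],[8,11],[15,10],[21,6],[22,5],[28,0],[43,20],[47,0]]
[[3,11],[6,10],[8,11],[15,10],[21,6],[22,5],[28,0],[43,20],[47,0]]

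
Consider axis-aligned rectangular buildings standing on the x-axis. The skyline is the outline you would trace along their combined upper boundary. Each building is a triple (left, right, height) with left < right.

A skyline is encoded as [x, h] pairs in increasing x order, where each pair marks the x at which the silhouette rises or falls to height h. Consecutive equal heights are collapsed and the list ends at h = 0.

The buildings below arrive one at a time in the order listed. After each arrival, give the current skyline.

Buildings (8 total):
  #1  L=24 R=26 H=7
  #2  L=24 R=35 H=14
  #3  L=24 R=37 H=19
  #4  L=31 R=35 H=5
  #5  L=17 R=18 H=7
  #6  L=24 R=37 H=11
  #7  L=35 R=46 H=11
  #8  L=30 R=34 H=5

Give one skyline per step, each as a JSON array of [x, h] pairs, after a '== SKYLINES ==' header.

== SKYLINES ==
[[24,7],[26,0]]
[[24,14],[35,0]]
[[24,19],[37,0]]
[[24,19],[37,0]]
[[17,7],[18,0],[24,19],[37,0]]
[[17,7],[18,0],[24,19],[37,0]]
[[17,7],[18,0],[24,19],[37,11],[46,0]]
[[17,7],[18,0],[24,19],[37,11],[46,0]]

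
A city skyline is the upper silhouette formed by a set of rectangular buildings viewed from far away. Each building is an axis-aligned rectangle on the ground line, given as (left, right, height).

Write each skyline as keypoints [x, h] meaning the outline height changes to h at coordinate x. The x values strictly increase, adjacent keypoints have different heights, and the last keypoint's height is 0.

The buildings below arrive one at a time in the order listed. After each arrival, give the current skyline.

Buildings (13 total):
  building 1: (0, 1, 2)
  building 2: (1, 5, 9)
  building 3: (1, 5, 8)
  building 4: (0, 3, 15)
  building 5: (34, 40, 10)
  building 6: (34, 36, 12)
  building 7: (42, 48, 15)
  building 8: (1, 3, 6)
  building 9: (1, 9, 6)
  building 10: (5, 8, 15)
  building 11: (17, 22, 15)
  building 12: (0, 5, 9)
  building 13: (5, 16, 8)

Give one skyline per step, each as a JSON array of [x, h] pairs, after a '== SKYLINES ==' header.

== SKYLINES ==
[[0,2],[1,0]]
[[0,2],[1,9],[5,0]]
[[0,2],[1,9],[5,0]]
[[0,15],[3,9],[5,0]]
[[0,15],[3,9],[5,0],[34,10],[40,0]]
[[0,15],[3,9],[5,0],[34,12],[36,10],[40,0]]
[[0,15],[3,9],[5,0],[34,12],[36,10],[40,0],[42,15],[48,0]]
[[0,15],[3,9],[5,0],[34,12],[36,10],[40,0],[42,15],[48,0]]
[[0,15],[3,9],[5,6],[9,0],[34,12],[36,10],[40,0],[42,15],[48,0]]
[[0,15],[3,9],[5,15],[8,6],[9,0],[34,12],[36,10],[40,0],[42,15],[48,0]]
[[0,15],[3,9],[5,15],[8,6],[9,0],[17,15],[22,0],[34,12],[36,10],[40,0],[42,15],[48,0]]
[[0,15],[3,9],[5,15],[8,6],[9,0],[17,15],[22,0],[34,12],[36,10],[40,0],[42,15],[48,0]]
[[0,15],[3,9],[5,15],[8,8],[16,0],[17,15],[22,0],[34,12],[36,10],[40,0],[42,15],[48,0]]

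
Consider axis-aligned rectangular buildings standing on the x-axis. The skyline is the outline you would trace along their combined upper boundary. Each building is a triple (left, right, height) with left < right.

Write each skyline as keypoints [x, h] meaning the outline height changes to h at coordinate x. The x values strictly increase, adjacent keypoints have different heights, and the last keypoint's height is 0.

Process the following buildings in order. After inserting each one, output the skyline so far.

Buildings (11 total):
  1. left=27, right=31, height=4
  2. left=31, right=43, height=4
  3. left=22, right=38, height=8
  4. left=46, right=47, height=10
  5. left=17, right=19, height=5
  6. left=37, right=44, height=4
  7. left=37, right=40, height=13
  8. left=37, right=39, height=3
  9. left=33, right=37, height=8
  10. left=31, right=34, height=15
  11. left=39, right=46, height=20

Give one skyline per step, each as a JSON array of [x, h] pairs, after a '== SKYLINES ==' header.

== SKYLINES ==
[[27,4],[31,0]]
[[27,4],[43,0]]
[[22,8],[38,4],[43,0]]
[[22,8],[38,4],[43,0],[46,10],[47,0]]
[[17,5],[19,0],[22,8],[38,4],[43,0],[46,10],[47,0]]
[[17,5],[19,0],[22,8],[38,4],[44,0],[46,10],[47,0]]
[[17,5],[19,0],[22,8],[37,13],[40,4],[44,0],[46,10],[47,0]]
[[17,5],[19,0],[22,8],[37,13],[40,4],[44,0],[46,10],[47,0]]
[[17,5],[19,0],[22,8],[37,13],[40,4],[44,0],[46,10],[47,0]]
[[17,5],[19,0],[22,8],[31,15],[34,8],[37,13],[40,4],[44,0],[46,10],[47,0]]
[[17,5],[19,0],[22,8],[31,15],[34,8],[37,13],[39,20],[46,10],[47,0]]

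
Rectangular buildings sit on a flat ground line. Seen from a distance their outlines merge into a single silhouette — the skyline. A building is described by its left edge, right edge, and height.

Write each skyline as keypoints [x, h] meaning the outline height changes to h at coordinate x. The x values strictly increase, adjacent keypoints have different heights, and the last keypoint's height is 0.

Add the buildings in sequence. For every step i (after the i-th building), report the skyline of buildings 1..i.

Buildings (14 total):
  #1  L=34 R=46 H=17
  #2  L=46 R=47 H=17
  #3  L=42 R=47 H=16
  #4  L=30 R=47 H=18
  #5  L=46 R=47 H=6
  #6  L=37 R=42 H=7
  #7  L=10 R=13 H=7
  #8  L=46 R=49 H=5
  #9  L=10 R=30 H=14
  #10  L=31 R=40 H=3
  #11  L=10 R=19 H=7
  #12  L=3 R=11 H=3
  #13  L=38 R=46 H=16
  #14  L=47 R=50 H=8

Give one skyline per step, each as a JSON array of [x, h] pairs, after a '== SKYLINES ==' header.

== SKYLINES ==
[[34,17],[46,0]]
[[34,17],[47,0]]
[[34,17],[47,0]]
[[30,18],[47,0]]
[[30,18],[47,0]]
[[30,18],[47,0]]
[[10,7],[13,0],[30,18],[47,0]]
[[10,7],[13,0],[30,18],[47,5],[49,0]]
[[10,14],[30,18],[47,5],[49,0]]
[[10,14],[30,18],[47,5],[49,0]]
[[10,14],[30,18],[47,5],[49,0]]
[[3,3],[10,14],[30,18],[47,5],[49,0]]
[[3,3],[10,14],[30,18],[47,5],[49,0]]
[[3,3],[10,14],[30,18],[47,8],[50,0]]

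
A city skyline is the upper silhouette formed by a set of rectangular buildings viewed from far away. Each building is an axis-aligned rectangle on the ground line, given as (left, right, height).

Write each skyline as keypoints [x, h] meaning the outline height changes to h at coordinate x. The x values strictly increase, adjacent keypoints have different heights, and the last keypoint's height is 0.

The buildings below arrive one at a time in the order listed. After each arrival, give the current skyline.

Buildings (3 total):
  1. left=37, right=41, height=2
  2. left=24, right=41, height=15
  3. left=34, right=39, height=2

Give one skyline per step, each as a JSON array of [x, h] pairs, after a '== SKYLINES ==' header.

== SKYLINES ==
[[37,2],[41,0]]
[[24,15],[41,0]]
[[24,15],[41,0]]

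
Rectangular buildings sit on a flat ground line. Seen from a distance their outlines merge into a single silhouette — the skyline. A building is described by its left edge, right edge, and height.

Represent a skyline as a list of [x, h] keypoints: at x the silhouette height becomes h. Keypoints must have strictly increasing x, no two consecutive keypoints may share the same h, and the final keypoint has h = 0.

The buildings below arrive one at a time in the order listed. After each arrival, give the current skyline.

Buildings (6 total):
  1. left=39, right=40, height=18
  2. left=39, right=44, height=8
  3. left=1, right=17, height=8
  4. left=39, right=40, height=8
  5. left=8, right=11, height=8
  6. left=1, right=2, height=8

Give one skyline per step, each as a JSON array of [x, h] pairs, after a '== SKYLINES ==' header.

== SKYLINES ==
[[39,18],[40,0]]
[[39,18],[40,8],[44,0]]
[[1,8],[17,0],[39,18],[40,8],[44,0]]
[[1,8],[17,0],[39,18],[40,8],[44,0]]
[[1,8],[17,0],[39,18],[40,8],[44,0]]
[[1,8],[17,0],[39,18],[40,8],[44,0]]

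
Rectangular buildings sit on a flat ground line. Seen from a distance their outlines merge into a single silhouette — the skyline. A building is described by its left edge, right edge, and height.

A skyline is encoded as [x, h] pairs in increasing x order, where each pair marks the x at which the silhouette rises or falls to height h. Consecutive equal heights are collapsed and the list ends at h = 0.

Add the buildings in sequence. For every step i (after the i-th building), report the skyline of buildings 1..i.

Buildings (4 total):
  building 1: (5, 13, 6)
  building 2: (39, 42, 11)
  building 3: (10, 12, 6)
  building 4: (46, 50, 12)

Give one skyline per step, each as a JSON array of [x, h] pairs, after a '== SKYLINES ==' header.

== SKYLINES ==
[[5,6],[13,0]]
[[5,6],[13,0],[39,11],[42,0]]
[[5,6],[13,0],[39,11],[42,0]]
[[5,6],[13,0],[39,11],[42,0],[46,12],[50,0]]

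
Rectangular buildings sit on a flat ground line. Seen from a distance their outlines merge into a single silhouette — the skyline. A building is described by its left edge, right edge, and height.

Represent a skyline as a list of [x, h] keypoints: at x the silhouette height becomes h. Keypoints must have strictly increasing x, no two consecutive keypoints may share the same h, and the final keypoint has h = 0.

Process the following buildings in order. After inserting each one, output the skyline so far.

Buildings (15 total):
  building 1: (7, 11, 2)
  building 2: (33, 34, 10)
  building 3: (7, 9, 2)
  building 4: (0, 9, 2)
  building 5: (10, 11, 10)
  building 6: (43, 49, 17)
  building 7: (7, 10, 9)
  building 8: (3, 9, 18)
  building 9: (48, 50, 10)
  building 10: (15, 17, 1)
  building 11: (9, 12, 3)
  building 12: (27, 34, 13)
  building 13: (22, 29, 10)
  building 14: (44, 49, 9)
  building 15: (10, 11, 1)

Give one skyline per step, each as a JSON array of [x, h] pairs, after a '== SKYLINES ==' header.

== SKYLINES ==
[[7,2],[11,0]]
[[7,2],[11,0],[33,10],[34,0]]
[[7,2],[11,0],[33,10],[34,0]]
[[0,2],[11,0],[33,10],[34,0]]
[[0,2],[10,10],[11,0],[33,10],[34,0]]
[[0,2],[10,10],[11,0],[33,10],[34,0],[43,17],[49,0]]
[[0,2],[7,9],[10,10],[11,0],[33,10],[34,0],[43,17],[49,0]]
[[0,2],[3,18],[9,9],[10,10],[11,0],[33,10],[34,0],[43,17],[49,0]]
[[0,2],[3,18],[9,9],[10,10],[11,0],[33,10],[34,0],[43,17],[49,10],[50,0]]
[[0,2],[3,18],[9,9],[10,10],[11,0],[15,1],[17,0],[33,10],[34,0],[43,17],[49,10],[50,0]]
[[0,2],[3,18],[9,9],[10,10],[11,3],[12,0],[15,1],[17,0],[33,10],[34,0],[43,17],[49,10],[50,0]]
[[0,2],[3,18],[9,9],[10,10],[11,3],[12,0],[15,1],[17,0],[27,13],[34,0],[43,17],[49,10],[50,0]]
[[0,2],[3,18],[9,9],[10,10],[11,3],[12,0],[15,1],[17,0],[22,10],[27,13],[34,0],[43,17],[49,10],[50,0]]
[[0,2],[3,18],[9,9],[10,10],[11,3],[12,0],[15,1],[17,0],[22,10],[27,13],[34,0],[43,17],[49,10],[50,0]]
[[0,2],[3,18],[9,9],[10,10],[11,3],[12,0],[15,1],[17,0],[22,10],[27,13],[34,0],[43,17],[49,10],[50,0]]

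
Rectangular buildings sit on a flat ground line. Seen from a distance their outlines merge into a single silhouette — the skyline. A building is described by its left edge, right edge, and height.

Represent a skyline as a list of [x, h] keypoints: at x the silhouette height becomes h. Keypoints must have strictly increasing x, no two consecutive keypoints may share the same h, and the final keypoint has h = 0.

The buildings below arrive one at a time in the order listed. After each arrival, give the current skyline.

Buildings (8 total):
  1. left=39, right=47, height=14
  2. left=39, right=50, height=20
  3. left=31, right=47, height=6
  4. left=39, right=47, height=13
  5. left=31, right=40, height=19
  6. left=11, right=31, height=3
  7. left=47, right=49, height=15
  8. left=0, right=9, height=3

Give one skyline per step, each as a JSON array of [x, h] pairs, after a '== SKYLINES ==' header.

== SKYLINES ==
[[39,14],[47,0]]
[[39,20],[50,0]]
[[31,6],[39,20],[50,0]]
[[31,6],[39,20],[50,0]]
[[31,19],[39,20],[50,0]]
[[11,3],[31,19],[39,20],[50,0]]
[[11,3],[31,19],[39,20],[50,0]]
[[0,3],[9,0],[11,3],[31,19],[39,20],[50,0]]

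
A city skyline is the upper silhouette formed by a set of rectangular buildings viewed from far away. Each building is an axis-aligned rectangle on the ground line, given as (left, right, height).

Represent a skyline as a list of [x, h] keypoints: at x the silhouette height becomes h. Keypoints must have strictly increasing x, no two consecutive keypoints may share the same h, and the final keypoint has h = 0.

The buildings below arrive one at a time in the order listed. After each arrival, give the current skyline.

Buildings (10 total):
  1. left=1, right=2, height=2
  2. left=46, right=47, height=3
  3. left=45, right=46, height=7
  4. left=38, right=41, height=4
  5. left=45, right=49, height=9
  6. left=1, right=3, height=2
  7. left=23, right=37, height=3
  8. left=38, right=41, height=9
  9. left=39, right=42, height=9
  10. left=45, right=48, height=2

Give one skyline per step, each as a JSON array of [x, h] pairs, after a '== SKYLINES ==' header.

== SKYLINES ==
[[1,2],[2,0]]
[[1,2],[2,0],[46,3],[47,0]]
[[1,2],[2,0],[45,7],[46,3],[47,0]]
[[1,2],[2,0],[38,4],[41,0],[45,7],[46,3],[47,0]]
[[1,2],[2,0],[38,4],[41,0],[45,9],[49,0]]
[[1,2],[3,0],[38,4],[41,0],[45,9],[49,0]]
[[1,2],[3,0],[23,3],[37,0],[38,4],[41,0],[45,9],[49,0]]
[[1,2],[3,0],[23,3],[37,0],[38,9],[41,0],[45,9],[49,0]]
[[1,2],[3,0],[23,3],[37,0],[38,9],[42,0],[45,9],[49,0]]
[[1,2],[3,0],[23,3],[37,0],[38,9],[42,0],[45,9],[49,0]]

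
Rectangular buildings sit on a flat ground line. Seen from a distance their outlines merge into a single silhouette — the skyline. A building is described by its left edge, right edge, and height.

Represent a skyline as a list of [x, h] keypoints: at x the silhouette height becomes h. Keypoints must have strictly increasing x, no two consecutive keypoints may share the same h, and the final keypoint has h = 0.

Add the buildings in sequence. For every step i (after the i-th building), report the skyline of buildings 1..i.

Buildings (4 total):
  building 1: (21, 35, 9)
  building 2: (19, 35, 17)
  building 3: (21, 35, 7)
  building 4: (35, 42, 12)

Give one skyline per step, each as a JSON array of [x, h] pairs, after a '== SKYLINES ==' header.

== SKYLINES ==
[[21,9],[35,0]]
[[19,17],[35,0]]
[[19,17],[35,0]]
[[19,17],[35,12],[42,0]]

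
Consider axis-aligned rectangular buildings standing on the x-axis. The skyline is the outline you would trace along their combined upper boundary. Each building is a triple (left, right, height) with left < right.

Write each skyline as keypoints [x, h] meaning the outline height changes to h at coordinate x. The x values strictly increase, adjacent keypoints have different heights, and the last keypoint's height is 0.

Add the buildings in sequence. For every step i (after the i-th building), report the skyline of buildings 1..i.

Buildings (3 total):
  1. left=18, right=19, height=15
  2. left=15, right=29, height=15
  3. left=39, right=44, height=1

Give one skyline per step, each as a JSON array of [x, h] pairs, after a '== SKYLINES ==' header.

== SKYLINES ==
[[18,15],[19,0]]
[[15,15],[29,0]]
[[15,15],[29,0],[39,1],[44,0]]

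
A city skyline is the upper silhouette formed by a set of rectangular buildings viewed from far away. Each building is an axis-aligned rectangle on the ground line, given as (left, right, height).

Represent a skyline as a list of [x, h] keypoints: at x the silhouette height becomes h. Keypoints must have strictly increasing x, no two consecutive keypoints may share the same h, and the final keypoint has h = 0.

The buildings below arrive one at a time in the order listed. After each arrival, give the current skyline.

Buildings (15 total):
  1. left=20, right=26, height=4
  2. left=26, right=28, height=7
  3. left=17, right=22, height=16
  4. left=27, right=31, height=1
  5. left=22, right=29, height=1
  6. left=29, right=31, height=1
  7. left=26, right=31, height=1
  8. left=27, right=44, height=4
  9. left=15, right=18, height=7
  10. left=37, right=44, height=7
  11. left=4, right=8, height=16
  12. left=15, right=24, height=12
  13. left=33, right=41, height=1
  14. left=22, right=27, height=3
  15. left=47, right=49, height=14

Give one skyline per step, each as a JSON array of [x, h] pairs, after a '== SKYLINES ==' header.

== SKYLINES ==
[[20,4],[26,0]]
[[20,4],[26,7],[28,0]]
[[17,16],[22,4],[26,7],[28,0]]
[[17,16],[22,4],[26,7],[28,1],[31,0]]
[[17,16],[22,4],[26,7],[28,1],[31,0]]
[[17,16],[22,4],[26,7],[28,1],[31,0]]
[[17,16],[22,4],[26,7],[28,1],[31,0]]
[[17,16],[22,4],[26,7],[28,4],[44,0]]
[[15,7],[17,16],[22,4],[26,7],[28,4],[44,0]]
[[15,7],[17,16],[22,4],[26,7],[28,4],[37,7],[44,0]]
[[4,16],[8,0],[15,7],[17,16],[22,4],[26,7],[28,4],[37,7],[44,0]]
[[4,16],[8,0],[15,12],[17,16],[22,12],[24,4],[26,7],[28,4],[37,7],[44,0]]
[[4,16],[8,0],[15,12],[17,16],[22,12],[24,4],[26,7],[28,4],[37,7],[44,0]]
[[4,16],[8,0],[15,12],[17,16],[22,12],[24,4],[26,7],[28,4],[37,7],[44,0]]
[[4,16],[8,0],[15,12],[17,16],[22,12],[24,4],[26,7],[28,4],[37,7],[44,0],[47,14],[49,0]]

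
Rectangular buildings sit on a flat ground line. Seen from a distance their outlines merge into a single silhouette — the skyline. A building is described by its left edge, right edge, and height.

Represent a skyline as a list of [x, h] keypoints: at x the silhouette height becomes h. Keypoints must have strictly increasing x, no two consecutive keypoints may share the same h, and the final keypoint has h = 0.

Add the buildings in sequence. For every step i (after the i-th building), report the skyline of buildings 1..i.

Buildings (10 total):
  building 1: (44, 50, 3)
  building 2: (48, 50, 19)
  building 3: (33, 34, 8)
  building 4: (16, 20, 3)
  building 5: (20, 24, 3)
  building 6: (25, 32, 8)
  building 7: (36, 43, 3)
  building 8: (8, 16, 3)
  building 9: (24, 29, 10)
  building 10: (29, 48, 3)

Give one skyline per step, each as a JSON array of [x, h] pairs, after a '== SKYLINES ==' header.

== SKYLINES ==
[[44,3],[50,0]]
[[44,3],[48,19],[50,0]]
[[33,8],[34,0],[44,3],[48,19],[50,0]]
[[16,3],[20,0],[33,8],[34,0],[44,3],[48,19],[50,0]]
[[16,3],[24,0],[33,8],[34,0],[44,3],[48,19],[50,0]]
[[16,3],[24,0],[25,8],[32,0],[33,8],[34,0],[44,3],[48,19],[50,0]]
[[16,3],[24,0],[25,8],[32,0],[33,8],[34,0],[36,3],[43,0],[44,3],[48,19],[50,0]]
[[8,3],[24,0],[25,8],[32,0],[33,8],[34,0],[36,3],[43,0],[44,3],[48,19],[50,0]]
[[8,3],[24,10],[29,8],[32,0],[33,8],[34,0],[36,3],[43,0],[44,3],[48,19],[50,0]]
[[8,3],[24,10],[29,8],[32,3],[33,8],[34,3],[48,19],[50,0]]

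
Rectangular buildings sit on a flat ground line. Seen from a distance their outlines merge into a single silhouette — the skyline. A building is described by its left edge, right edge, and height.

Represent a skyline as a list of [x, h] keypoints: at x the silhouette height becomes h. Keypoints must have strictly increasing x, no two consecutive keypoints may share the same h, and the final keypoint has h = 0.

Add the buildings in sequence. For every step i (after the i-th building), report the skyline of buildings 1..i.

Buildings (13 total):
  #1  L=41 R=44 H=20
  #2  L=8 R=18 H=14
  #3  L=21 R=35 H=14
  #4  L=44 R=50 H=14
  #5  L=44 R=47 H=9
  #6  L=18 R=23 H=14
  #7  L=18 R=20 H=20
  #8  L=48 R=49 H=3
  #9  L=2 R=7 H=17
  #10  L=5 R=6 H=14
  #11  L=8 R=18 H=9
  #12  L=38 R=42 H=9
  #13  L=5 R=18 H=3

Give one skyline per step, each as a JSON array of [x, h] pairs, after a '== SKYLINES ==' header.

== SKYLINES ==
[[41,20],[44,0]]
[[8,14],[18,0],[41,20],[44,0]]
[[8,14],[18,0],[21,14],[35,0],[41,20],[44,0]]
[[8,14],[18,0],[21,14],[35,0],[41,20],[44,14],[50,0]]
[[8,14],[18,0],[21,14],[35,0],[41,20],[44,14],[50,0]]
[[8,14],[35,0],[41,20],[44,14],[50,0]]
[[8,14],[18,20],[20,14],[35,0],[41,20],[44,14],[50,0]]
[[8,14],[18,20],[20,14],[35,0],[41,20],[44,14],[50,0]]
[[2,17],[7,0],[8,14],[18,20],[20,14],[35,0],[41,20],[44,14],[50,0]]
[[2,17],[7,0],[8,14],[18,20],[20,14],[35,0],[41,20],[44,14],[50,0]]
[[2,17],[7,0],[8,14],[18,20],[20,14],[35,0],[41,20],[44,14],[50,0]]
[[2,17],[7,0],[8,14],[18,20],[20,14],[35,0],[38,9],[41,20],[44,14],[50,0]]
[[2,17],[7,3],[8,14],[18,20],[20,14],[35,0],[38,9],[41,20],[44,14],[50,0]]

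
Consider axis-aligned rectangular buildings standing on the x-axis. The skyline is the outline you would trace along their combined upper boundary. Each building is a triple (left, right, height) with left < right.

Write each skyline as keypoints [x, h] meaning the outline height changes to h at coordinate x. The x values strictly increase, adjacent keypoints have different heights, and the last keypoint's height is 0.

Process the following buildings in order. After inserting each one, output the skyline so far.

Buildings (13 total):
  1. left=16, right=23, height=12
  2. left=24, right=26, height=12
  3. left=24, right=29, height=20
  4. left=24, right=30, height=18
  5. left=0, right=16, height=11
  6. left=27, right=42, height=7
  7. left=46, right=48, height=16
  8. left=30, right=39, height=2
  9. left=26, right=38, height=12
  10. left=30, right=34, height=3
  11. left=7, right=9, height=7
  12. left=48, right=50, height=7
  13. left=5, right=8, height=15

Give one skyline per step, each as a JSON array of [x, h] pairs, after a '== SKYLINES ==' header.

== SKYLINES ==
[[16,12],[23,0]]
[[16,12],[23,0],[24,12],[26,0]]
[[16,12],[23,0],[24,20],[29,0]]
[[16,12],[23,0],[24,20],[29,18],[30,0]]
[[0,11],[16,12],[23,0],[24,20],[29,18],[30,0]]
[[0,11],[16,12],[23,0],[24,20],[29,18],[30,7],[42,0]]
[[0,11],[16,12],[23,0],[24,20],[29,18],[30,7],[42,0],[46,16],[48,0]]
[[0,11],[16,12],[23,0],[24,20],[29,18],[30,7],[42,0],[46,16],[48,0]]
[[0,11],[16,12],[23,0],[24,20],[29,18],[30,12],[38,7],[42,0],[46,16],[48,0]]
[[0,11],[16,12],[23,0],[24,20],[29,18],[30,12],[38,7],[42,0],[46,16],[48,0]]
[[0,11],[16,12],[23,0],[24,20],[29,18],[30,12],[38,7],[42,0],[46,16],[48,0]]
[[0,11],[16,12],[23,0],[24,20],[29,18],[30,12],[38,7],[42,0],[46,16],[48,7],[50,0]]
[[0,11],[5,15],[8,11],[16,12],[23,0],[24,20],[29,18],[30,12],[38,7],[42,0],[46,16],[48,7],[50,0]]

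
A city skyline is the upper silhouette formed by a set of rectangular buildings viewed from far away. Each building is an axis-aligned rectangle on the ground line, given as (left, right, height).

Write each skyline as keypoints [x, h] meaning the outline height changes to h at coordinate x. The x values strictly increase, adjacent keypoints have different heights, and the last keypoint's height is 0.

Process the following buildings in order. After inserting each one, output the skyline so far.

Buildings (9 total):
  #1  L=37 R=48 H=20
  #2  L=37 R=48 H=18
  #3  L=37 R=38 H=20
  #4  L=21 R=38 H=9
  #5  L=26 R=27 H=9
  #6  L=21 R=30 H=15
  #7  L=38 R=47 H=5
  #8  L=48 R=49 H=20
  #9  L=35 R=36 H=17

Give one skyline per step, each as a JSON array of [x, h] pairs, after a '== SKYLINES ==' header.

== SKYLINES ==
[[37,20],[48,0]]
[[37,20],[48,0]]
[[37,20],[48,0]]
[[21,9],[37,20],[48,0]]
[[21,9],[37,20],[48,0]]
[[21,15],[30,9],[37,20],[48,0]]
[[21,15],[30,9],[37,20],[48,0]]
[[21,15],[30,9],[37,20],[49,0]]
[[21,15],[30,9],[35,17],[36,9],[37,20],[49,0]]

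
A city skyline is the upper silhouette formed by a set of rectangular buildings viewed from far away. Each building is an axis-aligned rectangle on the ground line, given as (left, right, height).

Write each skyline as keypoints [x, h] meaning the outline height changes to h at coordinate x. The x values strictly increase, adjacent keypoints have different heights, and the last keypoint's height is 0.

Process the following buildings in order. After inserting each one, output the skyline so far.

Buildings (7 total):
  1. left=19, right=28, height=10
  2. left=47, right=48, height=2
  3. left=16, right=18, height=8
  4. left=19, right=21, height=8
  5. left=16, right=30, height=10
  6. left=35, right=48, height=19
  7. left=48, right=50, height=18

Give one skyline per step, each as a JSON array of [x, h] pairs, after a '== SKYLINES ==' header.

== SKYLINES ==
[[19,10],[28,0]]
[[19,10],[28,0],[47,2],[48,0]]
[[16,8],[18,0],[19,10],[28,0],[47,2],[48,0]]
[[16,8],[18,0],[19,10],[28,0],[47,2],[48,0]]
[[16,10],[30,0],[47,2],[48,0]]
[[16,10],[30,0],[35,19],[48,0]]
[[16,10],[30,0],[35,19],[48,18],[50,0]]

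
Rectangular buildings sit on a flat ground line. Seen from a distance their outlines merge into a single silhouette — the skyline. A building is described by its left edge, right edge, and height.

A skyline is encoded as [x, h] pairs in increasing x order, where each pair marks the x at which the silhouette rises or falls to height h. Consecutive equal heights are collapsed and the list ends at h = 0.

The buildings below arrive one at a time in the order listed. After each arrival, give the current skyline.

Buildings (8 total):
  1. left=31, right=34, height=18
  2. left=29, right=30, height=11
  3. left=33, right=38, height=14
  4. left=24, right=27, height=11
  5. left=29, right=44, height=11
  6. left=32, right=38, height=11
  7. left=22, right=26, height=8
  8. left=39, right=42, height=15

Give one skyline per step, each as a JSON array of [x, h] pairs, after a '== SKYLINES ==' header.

== SKYLINES ==
[[31,18],[34,0]]
[[29,11],[30,0],[31,18],[34,0]]
[[29,11],[30,0],[31,18],[34,14],[38,0]]
[[24,11],[27,0],[29,11],[30,0],[31,18],[34,14],[38,0]]
[[24,11],[27,0],[29,11],[31,18],[34,14],[38,11],[44,0]]
[[24,11],[27,0],[29,11],[31,18],[34,14],[38,11],[44,0]]
[[22,8],[24,11],[27,0],[29,11],[31,18],[34,14],[38,11],[44,0]]
[[22,8],[24,11],[27,0],[29,11],[31,18],[34,14],[38,11],[39,15],[42,11],[44,0]]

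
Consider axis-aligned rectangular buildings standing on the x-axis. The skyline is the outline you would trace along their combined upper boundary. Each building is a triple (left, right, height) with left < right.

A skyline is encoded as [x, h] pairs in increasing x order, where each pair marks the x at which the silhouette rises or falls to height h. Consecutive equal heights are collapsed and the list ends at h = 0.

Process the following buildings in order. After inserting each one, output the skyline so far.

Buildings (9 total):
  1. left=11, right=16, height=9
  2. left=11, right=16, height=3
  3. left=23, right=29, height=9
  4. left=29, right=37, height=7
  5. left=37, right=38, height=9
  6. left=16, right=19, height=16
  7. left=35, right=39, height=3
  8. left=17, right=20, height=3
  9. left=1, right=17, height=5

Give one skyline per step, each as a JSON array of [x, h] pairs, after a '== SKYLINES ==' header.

== SKYLINES ==
[[11,9],[16,0]]
[[11,9],[16,0]]
[[11,9],[16,0],[23,9],[29,0]]
[[11,9],[16,0],[23,9],[29,7],[37,0]]
[[11,9],[16,0],[23,9],[29,7],[37,9],[38,0]]
[[11,9],[16,16],[19,0],[23,9],[29,7],[37,9],[38,0]]
[[11,9],[16,16],[19,0],[23,9],[29,7],[37,9],[38,3],[39,0]]
[[11,9],[16,16],[19,3],[20,0],[23,9],[29,7],[37,9],[38,3],[39,0]]
[[1,5],[11,9],[16,16],[19,3],[20,0],[23,9],[29,7],[37,9],[38,3],[39,0]]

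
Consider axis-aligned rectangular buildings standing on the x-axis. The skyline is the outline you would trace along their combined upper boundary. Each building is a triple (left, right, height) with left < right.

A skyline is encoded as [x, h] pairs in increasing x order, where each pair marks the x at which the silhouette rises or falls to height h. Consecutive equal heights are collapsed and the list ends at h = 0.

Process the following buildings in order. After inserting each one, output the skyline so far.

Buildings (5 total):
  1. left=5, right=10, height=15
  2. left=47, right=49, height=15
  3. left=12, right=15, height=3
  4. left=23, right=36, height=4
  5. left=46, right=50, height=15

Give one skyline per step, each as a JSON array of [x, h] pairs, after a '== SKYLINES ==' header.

== SKYLINES ==
[[5,15],[10,0]]
[[5,15],[10,0],[47,15],[49,0]]
[[5,15],[10,0],[12,3],[15,0],[47,15],[49,0]]
[[5,15],[10,0],[12,3],[15,0],[23,4],[36,0],[47,15],[49,0]]
[[5,15],[10,0],[12,3],[15,0],[23,4],[36,0],[46,15],[50,0]]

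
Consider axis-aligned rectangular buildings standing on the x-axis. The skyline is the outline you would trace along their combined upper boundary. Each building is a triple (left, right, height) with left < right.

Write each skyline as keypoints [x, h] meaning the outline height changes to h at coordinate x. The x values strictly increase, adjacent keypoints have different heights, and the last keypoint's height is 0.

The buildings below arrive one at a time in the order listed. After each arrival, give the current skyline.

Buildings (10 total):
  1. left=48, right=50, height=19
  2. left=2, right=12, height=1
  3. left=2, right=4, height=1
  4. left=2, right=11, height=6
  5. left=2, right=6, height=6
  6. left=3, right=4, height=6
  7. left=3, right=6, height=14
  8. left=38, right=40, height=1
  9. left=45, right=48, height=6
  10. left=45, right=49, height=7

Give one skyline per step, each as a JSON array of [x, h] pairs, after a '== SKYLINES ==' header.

== SKYLINES ==
[[48,19],[50,0]]
[[2,1],[12,0],[48,19],[50,0]]
[[2,1],[12,0],[48,19],[50,0]]
[[2,6],[11,1],[12,0],[48,19],[50,0]]
[[2,6],[11,1],[12,0],[48,19],[50,0]]
[[2,6],[11,1],[12,0],[48,19],[50,0]]
[[2,6],[3,14],[6,6],[11,1],[12,0],[48,19],[50,0]]
[[2,6],[3,14],[6,6],[11,1],[12,0],[38,1],[40,0],[48,19],[50,0]]
[[2,6],[3,14],[6,6],[11,1],[12,0],[38,1],[40,0],[45,6],[48,19],[50,0]]
[[2,6],[3,14],[6,6],[11,1],[12,0],[38,1],[40,0],[45,7],[48,19],[50,0]]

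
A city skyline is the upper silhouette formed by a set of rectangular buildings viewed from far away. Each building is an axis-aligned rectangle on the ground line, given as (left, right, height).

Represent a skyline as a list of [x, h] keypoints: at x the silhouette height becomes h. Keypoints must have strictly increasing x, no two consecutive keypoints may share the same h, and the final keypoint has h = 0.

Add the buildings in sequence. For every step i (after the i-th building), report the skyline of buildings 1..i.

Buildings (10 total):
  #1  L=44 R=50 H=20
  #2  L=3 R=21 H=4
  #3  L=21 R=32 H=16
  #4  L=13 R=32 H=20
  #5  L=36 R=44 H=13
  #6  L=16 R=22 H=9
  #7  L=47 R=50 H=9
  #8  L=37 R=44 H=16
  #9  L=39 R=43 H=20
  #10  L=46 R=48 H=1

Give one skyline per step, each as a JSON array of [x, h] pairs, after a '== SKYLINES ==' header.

== SKYLINES ==
[[44,20],[50,0]]
[[3,4],[21,0],[44,20],[50,0]]
[[3,4],[21,16],[32,0],[44,20],[50,0]]
[[3,4],[13,20],[32,0],[44,20],[50,0]]
[[3,4],[13,20],[32,0],[36,13],[44,20],[50,0]]
[[3,4],[13,20],[32,0],[36,13],[44,20],[50,0]]
[[3,4],[13,20],[32,0],[36,13],[44,20],[50,0]]
[[3,4],[13,20],[32,0],[36,13],[37,16],[44,20],[50,0]]
[[3,4],[13,20],[32,0],[36,13],[37,16],[39,20],[43,16],[44,20],[50,0]]
[[3,4],[13,20],[32,0],[36,13],[37,16],[39,20],[43,16],[44,20],[50,0]]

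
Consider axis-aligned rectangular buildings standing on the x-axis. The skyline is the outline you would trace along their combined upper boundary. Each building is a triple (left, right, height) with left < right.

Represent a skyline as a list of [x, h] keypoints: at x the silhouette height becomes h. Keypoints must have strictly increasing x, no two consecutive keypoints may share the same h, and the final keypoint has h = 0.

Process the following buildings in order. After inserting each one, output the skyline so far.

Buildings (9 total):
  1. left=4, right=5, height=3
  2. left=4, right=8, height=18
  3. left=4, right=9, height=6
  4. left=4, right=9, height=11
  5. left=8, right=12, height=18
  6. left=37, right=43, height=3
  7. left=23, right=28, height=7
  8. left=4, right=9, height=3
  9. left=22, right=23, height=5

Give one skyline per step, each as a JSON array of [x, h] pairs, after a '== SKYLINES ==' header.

== SKYLINES ==
[[4,3],[5,0]]
[[4,18],[8,0]]
[[4,18],[8,6],[9,0]]
[[4,18],[8,11],[9,0]]
[[4,18],[12,0]]
[[4,18],[12,0],[37,3],[43,0]]
[[4,18],[12,0],[23,7],[28,0],[37,3],[43,0]]
[[4,18],[12,0],[23,7],[28,0],[37,3],[43,0]]
[[4,18],[12,0],[22,5],[23,7],[28,0],[37,3],[43,0]]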